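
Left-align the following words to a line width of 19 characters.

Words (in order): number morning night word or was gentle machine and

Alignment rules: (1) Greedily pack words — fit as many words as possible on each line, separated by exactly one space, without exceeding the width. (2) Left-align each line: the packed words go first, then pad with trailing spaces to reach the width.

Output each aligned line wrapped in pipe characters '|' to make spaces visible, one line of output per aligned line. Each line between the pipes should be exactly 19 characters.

Answer: |number morning     |
|night word or was  |
|gentle machine and |

Derivation:
Line 1: ['number', 'morning'] (min_width=14, slack=5)
Line 2: ['night', 'word', 'or', 'was'] (min_width=17, slack=2)
Line 3: ['gentle', 'machine', 'and'] (min_width=18, slack=1)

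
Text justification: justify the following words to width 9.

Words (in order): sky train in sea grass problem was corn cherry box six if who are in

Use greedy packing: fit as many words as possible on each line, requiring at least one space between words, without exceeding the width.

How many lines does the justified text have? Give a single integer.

Answer: 9

Derivation:
Line 1: ['sky', 'train'] (min_width=9, slack=0)
Line 2: ['in', 'sea'] (min_width=6, slack=3)
Line 3: ['grass'] (min_width=5, slack=4)
Line 4: ['problem'] (min_width=7, slack=2)
Line 5: ['was', 'corn'] (min_width=8, slack=1)
Line 6: ['cherry'] (min_width=6, slack=3)
Line 7: ['box', 'six'] (min_width=7, slack=2)
Line 8: ['if', 'who'] (min_width=6, slack=3)
Line 9: ['are', 'in'] (min_width=6, slack=3)
Total lines: 9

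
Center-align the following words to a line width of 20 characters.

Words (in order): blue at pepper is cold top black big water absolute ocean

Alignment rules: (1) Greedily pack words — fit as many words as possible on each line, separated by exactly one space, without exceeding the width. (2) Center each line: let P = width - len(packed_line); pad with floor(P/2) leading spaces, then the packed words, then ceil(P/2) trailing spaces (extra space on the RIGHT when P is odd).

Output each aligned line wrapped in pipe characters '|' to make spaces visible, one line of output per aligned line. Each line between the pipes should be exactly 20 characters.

Answer: | blue at pepper is  |
| cold top black big |
|water absolute ocean|

Derivation:
Line 1: ['blue', 'at', 'pepper', 'is'] (min_width=17, slack=3)
Line 2: ['cold', 'top', 'black', 'big'] (min_width=18, slack=2)
Line 3: ['water', 'absolute', 'ocean'] (min_width=20, slack=0)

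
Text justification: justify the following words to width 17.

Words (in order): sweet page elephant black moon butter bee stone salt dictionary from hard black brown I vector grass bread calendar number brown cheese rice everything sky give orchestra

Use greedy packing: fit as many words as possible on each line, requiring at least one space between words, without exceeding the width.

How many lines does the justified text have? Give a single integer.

Answer: 12

Derivation:
Line 1: ['sweet', 'page'] (min_width=10, slack=7)
Line 2: ['elephant', 'black'] (min_width=14, slack=3)
Line 3: ['moon', 'butter', 'bee'] (min_width=15, slack=2)
Line 4: ['stone', 'salt'] (min_width=10, slack=7)
Line 5: ['dictionary', 'from'] (min_width=15, slack=2)
Line 6: ['hard', 'black', 'brown'] (min_width=16, slack=1)
Line 7: ['I', 'vector', 'grass'] (min_width=14, slack=3)
Line 8: ['bread', 'calendar'] (min_width=14, slack=3)
Line 9: ['number', 'brown'] (min_width=12, slack=5)
Line 10: ['cheese', 'rice'] (min_width=11, slack=6)
Line 11: ['everything', 'sky'] (min_width=14, slack=3)
Line 12: ['give', 'orchestra'] (min_width=14, slack=3)
Total lines: 12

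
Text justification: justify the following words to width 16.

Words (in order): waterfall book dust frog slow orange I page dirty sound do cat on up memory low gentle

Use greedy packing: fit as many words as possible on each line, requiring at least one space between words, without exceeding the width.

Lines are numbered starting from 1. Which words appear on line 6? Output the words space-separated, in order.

Answer: low gentle

Derivation:
Line 1: ['waterfall', 'book'] (min_width=14, slack=2)
Line 2: ['dust', 'frog', 'slow'] (min_width=14, slack=2)
Line 3: ['orange', 'I', 'page'] (min_width=13, slack=3)
Line 4: ['dirty', 'sound', 'do'] (min_width=14, slack=2)
Line 5: ['cat', 'on', 'up', 'memory'] (min_width=16, slack=0)
Line 6: ['low', 'gentle'] (min_width=10, slack=6)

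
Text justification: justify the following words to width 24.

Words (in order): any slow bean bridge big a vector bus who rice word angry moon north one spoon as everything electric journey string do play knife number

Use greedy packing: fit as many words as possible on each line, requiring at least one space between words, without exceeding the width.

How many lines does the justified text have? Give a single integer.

Line 1: ['any', 'slow', 'bean', 'bridge', 'big'] (min_width=24, slack=0)
Line 2: ['a', 'vector', 'bus', 'who', 'rice'] (min_width=21, slack=3)
Line 3: ['word', 'angry', 'moon', 'north'] (min_width=21, slack=3)
Line 4: ['one', 'spoon', 'as', 'everything'] (min_width=23, slack=1)
Line 5: ['electric', 'journey', 'string'] (min_width=23, slack=1)
Line 6: ['do', 'play', 'knife', 'number'] (min_width=20, slack=4)
Total lines: 6

Answer: 6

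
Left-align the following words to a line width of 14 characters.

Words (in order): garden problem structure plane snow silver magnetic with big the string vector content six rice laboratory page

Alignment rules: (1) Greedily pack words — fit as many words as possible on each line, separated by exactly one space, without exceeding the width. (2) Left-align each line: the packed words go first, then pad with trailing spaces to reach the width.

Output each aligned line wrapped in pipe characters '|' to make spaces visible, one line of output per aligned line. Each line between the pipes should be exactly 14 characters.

Line 1: ['garden', 'problem'] (min_width=14, slack=0)
Line 2: ['structure'] (min_width=9, slack=5)
Line 3: ['plane', 'snow'] (min_width=10, slack=4)
Line 4: ['silver'] (min_width=6, slack=8)
Line 5: ['magnetic', 'with'] (min_width=13, slack=1)
Line 6: ['big', 'the', 'string'] (min_width=14, slack=0)
Line 7: ['vector', 'content'] (min_width=14, slack=0)
Line 8: ['six', 'rice'] (min_width=8, slack=6)
Line 9: ['laboratory'] (min_width=10, slack=4)
Line 10: ['page'] (min_width=4, slack=10)

Answer: |garden problem|
|structure     |
|plane snow    |
|silver        |
|magnetic with |
|big the string|
|vector content|
|six rice      |
|laboratory    |
|page          |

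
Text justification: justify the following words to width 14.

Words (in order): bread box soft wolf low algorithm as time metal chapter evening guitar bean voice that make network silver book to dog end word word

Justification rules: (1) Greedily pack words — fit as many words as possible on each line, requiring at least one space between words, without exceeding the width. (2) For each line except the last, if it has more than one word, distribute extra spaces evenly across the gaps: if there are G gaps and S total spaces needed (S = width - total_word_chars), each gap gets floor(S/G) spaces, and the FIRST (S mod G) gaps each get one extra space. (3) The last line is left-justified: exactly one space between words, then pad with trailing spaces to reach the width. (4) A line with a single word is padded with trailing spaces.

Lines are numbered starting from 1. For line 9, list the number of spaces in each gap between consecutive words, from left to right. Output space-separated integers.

Answer: 1

Derivation:
Line 1: ['bread', 'box', 'soft'] (min_width=14, slack=0)
Line 2: ['wolf', 'low'] (min_width=8, slack=6)
Line 3: ['algorithm', 'as'] (min_width=12, slack=2)
Line 4: ['time', 'metal'] (min_width=10, slack=4)
Line 5: ['chapter'] (min_width=7, slack=7)
Line 6: ['evening', 'guitar'] (min_width=14, slack=0)
Line 7: ['bean', 'voice'] (min_width=10, slack=4)
Line 8: ['that', 'make'] (min_width=9, slack=5)
Line 9: ['network', 'silver'] (min_width=14, slack=0)
Line 10: ['book', 'to', 'dog'] (min_width=11, slack=3)
Line 11: ['end', 'word', 'word'] (min_width=13, slack=1)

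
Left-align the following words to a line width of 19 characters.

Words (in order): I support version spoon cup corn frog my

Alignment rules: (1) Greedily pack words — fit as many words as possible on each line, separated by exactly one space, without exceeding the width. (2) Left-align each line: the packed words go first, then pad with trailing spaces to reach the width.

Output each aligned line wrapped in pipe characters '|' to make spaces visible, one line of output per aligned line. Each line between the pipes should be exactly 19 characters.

Line 1: ['I', 'support', 'version'] (min_width=17, slack=2)
Line 2: ['spoon', 'cup', 'corn', 'frog'] (min_width=19, slack=0)
Line 3: ['my'] (min_width=2, slack=17)

Answer: |I support version  |
|spoon cup corn frog|
|my                 |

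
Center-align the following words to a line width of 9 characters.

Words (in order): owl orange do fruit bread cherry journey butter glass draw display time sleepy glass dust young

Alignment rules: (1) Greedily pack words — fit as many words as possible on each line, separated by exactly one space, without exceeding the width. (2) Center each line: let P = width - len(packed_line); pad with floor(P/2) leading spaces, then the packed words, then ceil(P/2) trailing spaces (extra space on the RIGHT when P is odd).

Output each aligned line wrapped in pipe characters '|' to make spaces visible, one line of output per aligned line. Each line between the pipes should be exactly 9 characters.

Line 1: ['owl'] (min_width=3, slack=6)
Line 2: ['orange', 'do'] (min_width=9, slack=0)
Line 3: ['fruit'] (min_width=5, slack=4)
Line 4: ['bread'] (min_width=5, slack=4)
Line 5: ['cherry'] (min_width=6, slack=3)
Line 6: ['journey'] (min_width=7, slack=2)
Line 7: ['butter'] (min_width=6, slack=3)
Line 8: ['glass'] (min_width=5, slack=4)
Line 9: ['draw'] (min_width=4, slack=5)
Line 10: ['display'] (min_width=7, slack=2)
Line 11: ['time'] (min_width=4, slack=5)
Line 12: ['sleepy'] (min_width=6, slack=3)
Line 13: ['glass'] (min_width=5, slack=4)
Line 14: ['dust'] (min_width=4, slack=5)
Line 15: ['young'] (min_width=5, slack=4)

Answer: |   owl   |
|orange do|
|  fruit  |
|  bread  |
| cherry  |
| journey |
| butter  |
|  glass  |
|  draw   |
| display |
|  time   |
| sleepy  |
|  glass  |
|  dust   |
|  young  |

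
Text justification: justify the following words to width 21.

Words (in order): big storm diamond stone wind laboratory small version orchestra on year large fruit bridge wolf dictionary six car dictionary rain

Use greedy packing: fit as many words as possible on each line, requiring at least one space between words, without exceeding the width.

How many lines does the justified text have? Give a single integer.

Line 1: ['big', 'storm', 'diamond'] (min_width=17, slack=4)
Line 2: ['stone', 'wind', 'laboratory'] (min_width=21, slack=0)
Line 3: ['small', 'version'] (min_width=13, slack=8)
Line 4: ['orchestra', 'on', 'year'] (min_width=17, slack=4)
Line 5: ['large', 'fruit', 'bridge'] (min_width=18, slack=3)
Line 6: ['wolf', 'dictionary', 'six'] (min_width=19, slack=2)
Line 7: ['car', 'dictionary', 'rain'] (min_width=19, slack=2)
Total lines: 7

Answer: 7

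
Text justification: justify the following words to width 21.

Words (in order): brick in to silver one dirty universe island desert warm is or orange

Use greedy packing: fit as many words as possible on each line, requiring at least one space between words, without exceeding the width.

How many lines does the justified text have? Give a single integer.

Answer: 4

Derivation:
Line 1: ['brick', 'in', 'to', 'silver'] (min_width=18, slack=3)
Line 2: ['one', 'dirty', 'universe'] (min_width=18, slack=3)
Line 3: ['island', 'desert', 'warm', 'is'] (min_width=21, slack=0)
Line 4: ['or', 'orange'] (min_width=9, slack=12)
Total lines: 4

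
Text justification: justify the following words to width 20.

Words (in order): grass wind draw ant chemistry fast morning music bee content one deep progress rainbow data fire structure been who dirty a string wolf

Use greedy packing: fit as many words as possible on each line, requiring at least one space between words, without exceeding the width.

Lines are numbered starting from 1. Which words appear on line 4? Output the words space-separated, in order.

Answer: content one deep

Derivation:
Line 1: ['grass', 'wind', 'draw', 'ant'] (min_width=19, slack=1)
Line 2: ['chemistry', 'fast'] (min_width=14, slack=6)
Line 3: ['morning', 'music', 'bee'] (min_width=17, slack=3)
Line 4: ['content', 'one', 'deep'] (min_width=16, slack=4)
Line 5: ['progress', 'rainbow'] (min_width=16, slack=4)
Line 6: ['data', 'fire', 'structure'] (min_width=19, slack=1)
Line 7: ['been', 'who', 'dirty', 'a'] (min_width=16, slack=4)
Line 8: ['string', 'wolf'] (min_width=11, slack=9)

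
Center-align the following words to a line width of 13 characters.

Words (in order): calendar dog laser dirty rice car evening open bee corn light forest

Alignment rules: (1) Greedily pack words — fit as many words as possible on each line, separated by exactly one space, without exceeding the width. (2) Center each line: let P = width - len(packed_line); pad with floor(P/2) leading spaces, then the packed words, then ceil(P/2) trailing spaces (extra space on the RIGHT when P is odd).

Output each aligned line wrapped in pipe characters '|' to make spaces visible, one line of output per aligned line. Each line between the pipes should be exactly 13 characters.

Answer: |calendar dog |
| laser dirty |
|  rice car   |
|evening open |
|  bee corn   |
|light forest |

Derivation:
Line 1: ['calendar', 'dog'] (min_width=12, slack=1)
Line 2: ['laser', 'dirty'] (min_width=11, slack=2)
Line 3: ['rice', 'car'] (min_width=8, slack=5)
Line 4: ['evening', 'open'] (min_width=12, slack=1)
Line 5: ['bee', 'corn'] (min_width=8, slack=5)
Line 6: ['light', 'forest'] (min_width=12, slack=1)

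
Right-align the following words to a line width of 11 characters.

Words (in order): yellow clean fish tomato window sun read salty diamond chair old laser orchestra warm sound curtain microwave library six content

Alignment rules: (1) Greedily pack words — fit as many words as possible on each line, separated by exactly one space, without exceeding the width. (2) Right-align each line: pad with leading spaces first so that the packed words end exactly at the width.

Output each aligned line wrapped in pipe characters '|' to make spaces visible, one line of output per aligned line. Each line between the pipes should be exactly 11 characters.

Line 1: ['yellow'] (min_width=6, slack=5)
Line 2: ['clean', 'fish'] (min_width=10, slack=1)
Line 3: ['tomato'] (min_width=6, slack=5)
Line 4: ['window', 'sun'] (min_width=10, slack=1)
Line 5: ['read', 'salty'] (min_width=10, slack=1)
Line 6: ['diamond'] (min_width=7, slack=4)
Line 7: ['chair', 'old'] (min_width=9, slack=2)
Line 8: ['laser'] (min_width=5, slack=6)
Line 9: ['orchestra'] (min_width=9, slack=2)
Line 10: ['warm', 'sound'] (min_width=10, slack=1)
Line 11: ['curtain'] (min_width=7, slack=4)
Line 12: ['microwave'] (min_width=9, slack=2)
Line 13: ['library', 'six'] (min_width=11, slack=0)
Line 14: ['content'] (min_width=7, slack=4)

Answer: |     yellow|
| clean fish|
|     tomato|
| window sun|
| read salty|
|    diamond|
|  chair old|
|      laser|
|  orchestra|
| warm sound|
|    curtain|
|  microwave|
|library six|
|    content|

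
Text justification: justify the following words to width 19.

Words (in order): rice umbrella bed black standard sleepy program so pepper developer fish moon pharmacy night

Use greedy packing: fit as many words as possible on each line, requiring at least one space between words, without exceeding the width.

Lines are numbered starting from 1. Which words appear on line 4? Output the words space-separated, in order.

Answer: pepper developer

Derivation:
Line 1: ['rice', 'umbrella', 'bed'] (min_width=17, slack=2)
Line 2: ['black', 'standard'] (min_width=14, slack=5)
Line 3: ['sleepy', 'program', 'so'] (min_width=17, slack=2)
Line 4: ['pepper', 'developer'] (min_width=16, slack=3)
Line 5: ['fish', 'moon', 'pharmacy'] (min_width=18, slack=1)
Line 6: ['night'] (min_width=5, slack=14)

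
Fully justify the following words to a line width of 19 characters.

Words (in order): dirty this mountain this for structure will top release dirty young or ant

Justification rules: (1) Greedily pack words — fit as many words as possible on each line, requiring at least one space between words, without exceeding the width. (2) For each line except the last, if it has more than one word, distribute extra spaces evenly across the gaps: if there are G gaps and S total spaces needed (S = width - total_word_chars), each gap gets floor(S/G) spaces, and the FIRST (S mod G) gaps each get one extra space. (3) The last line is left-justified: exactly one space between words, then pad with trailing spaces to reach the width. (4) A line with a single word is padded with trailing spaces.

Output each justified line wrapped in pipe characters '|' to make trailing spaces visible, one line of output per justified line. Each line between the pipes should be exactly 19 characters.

Line 1: ['dirty', 'this', 'mountain'] (min_width=19, slack=0)
Line 2: ['this', 'for', 'structure'] (min_width=18, slack=1)
Line 3: ['will', 'top', 'release'] (min_width=16, slack=3)
Line 4: ['dirty', 'young', 'or', 'ant'] (min_width=18, slack=1)

Answer: |dirty this mountain|
|this  for structure|
|will   top  release|
|dirty young or ant |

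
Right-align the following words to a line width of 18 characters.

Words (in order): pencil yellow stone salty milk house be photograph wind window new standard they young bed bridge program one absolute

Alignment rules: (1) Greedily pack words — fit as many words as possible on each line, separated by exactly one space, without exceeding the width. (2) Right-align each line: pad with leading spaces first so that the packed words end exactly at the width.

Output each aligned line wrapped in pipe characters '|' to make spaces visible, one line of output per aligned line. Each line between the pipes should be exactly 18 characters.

Answer: |     pencil yellow|
|  stone salty milk|
|          house be|
|   photograph wind|
|        window new|
|     standard they|
|  young bed bridge|
|       program one|
|          absolute|

Derivation:
Line 1: ['pencil', 'yellow'] (min_width=13, slack=5)
Line 2: ['stone', 'salty', 'milk'] (min_width=16, slack=2)
Line 3: ['house', 'be'] (min_width=8, slack=10)
Line 4: ['photograph', 'wind'] (min_width=15, slack=3)
Line 5: ['window', 'new'] (min_width=10, slack=8)
Line 6: ['standard', 'they'] (min_width=13, slack=5)
Line 7: ['young', 'bed', 'bridge'] (min_width=16, slack=2)
Line 8: ['program', 'one'] (min_width=11, slack=7)
Line 9: ['absolute'] (min_width=8, slack=10)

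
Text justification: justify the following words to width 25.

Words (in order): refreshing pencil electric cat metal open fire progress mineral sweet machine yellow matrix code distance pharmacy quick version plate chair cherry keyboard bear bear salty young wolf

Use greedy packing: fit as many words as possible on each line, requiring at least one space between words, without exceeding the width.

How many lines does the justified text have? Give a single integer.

Answer: 9

Derivation:
Line 1: ['refreshing', 'pencil'] (min_width=17, slack=8)
Line 2: ['electric', 'cat', 'metal', 'open'] (min_width=23, slack=2)
Line 3: ['fire', 'progress', 'mineral'] (min_width=21, slack=4)
Line 4: ['sweet', 'machine', 'yellow'] (min_width=20, slack=5)
Line 5: ['matrix', 'code', 'distance'] (min_width=20, slack=5)
Line 6: ['pharmacy', 'quick', 'version'] (min_width=22, slack=3)
Line 7: ['plate', 'chair', 'cherry'] (min_width=18, slack=7)
Line 8: ['keyboard', 'bear', 'bear', 'salty'] (min_width=24, slack=1)
Line 9: ['young', 'wolf'] (min_width=10, slack=15)
Total lines: 9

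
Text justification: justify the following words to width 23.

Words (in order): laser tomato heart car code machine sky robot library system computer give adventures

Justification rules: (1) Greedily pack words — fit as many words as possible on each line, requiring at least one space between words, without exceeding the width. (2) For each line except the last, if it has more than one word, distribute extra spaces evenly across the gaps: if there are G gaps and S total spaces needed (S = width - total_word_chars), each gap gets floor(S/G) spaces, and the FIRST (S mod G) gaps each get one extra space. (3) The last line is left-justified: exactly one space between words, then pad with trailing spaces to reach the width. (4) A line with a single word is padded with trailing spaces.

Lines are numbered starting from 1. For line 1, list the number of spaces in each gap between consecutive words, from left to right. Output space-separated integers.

Line 1: ['laser', 'tomato', 'heart', 'car'] (min_width=22, slack=1)
Line 2: ['code', 'machine', 'sky', 'robot'] (min_width=22, slack=1)
Line 3: ['library', 'system', 'computer'] (min_width=23, slack=0)
Line 4: ['give', 'adventures'] (min_width=15, slack=8)

Answer: 2 1 1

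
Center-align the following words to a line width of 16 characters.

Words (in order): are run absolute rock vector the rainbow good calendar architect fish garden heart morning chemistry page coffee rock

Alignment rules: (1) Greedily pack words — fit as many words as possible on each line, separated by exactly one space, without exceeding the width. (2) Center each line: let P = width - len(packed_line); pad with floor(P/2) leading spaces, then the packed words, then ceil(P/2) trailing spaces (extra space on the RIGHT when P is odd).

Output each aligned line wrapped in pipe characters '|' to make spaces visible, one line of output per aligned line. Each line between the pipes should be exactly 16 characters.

Line 1: ['are', 'run', 'absolute'] (min_width=16, slack=0)
Line 2: ['rock', 'vector', 'the'] (min_width=15, slack=1)
Line 3: ['rainbow', 'good'] (min_width=12, slack=4)
Line 4: ['calendar'] (min_width=8, slack=8)
Line 5: ['architect', 'fish'] (min_width=14, slack=2)
Line 6: ['garden', 'heart'] (min_width=12, slack=4)
Line 7: ['morning'] (min_width=7, slack=9)
Line 8: ['chemistry', 'page'] (min_width=14, slack=2)
Line 9: ['coffee', 'rock'] (min_width=11, slack=5)

Answer: |are run absolute|
|rock vector the |
|  rainbow good  |
|    calendar    |
| architect fish |
|  garden heart  |
|    morning     |
| chemistry page |
|  coffee rock   |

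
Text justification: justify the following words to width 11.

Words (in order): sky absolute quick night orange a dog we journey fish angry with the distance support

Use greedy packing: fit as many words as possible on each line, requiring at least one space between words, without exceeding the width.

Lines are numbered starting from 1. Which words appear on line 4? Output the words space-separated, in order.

Answer: orange a

Derivation:
Line 1: ['sky'] (min_width=3, slack=8)
Line 2: ['absolute'] (min_width=8, slack=3)
Line 3: ['quick', 'night'] (min_width=11, slack=0)
Line 4: ['orange', 'a'] (min_width=8, slack=3)
Line 5: ['dog', 'we'] (min_width=6, slack=5)
Line 6: ['journey'] (min_width=7, slack=4)
Line 7: ['fish', 'angry'] (min_width=10, slack=1)
Line 8: ['with', 'the'] (min_width=8, slack=3)
Line 9: ['distance'] (min_width=8, slack=3)
Line 10: ['support'] (min_width=7, slack=4)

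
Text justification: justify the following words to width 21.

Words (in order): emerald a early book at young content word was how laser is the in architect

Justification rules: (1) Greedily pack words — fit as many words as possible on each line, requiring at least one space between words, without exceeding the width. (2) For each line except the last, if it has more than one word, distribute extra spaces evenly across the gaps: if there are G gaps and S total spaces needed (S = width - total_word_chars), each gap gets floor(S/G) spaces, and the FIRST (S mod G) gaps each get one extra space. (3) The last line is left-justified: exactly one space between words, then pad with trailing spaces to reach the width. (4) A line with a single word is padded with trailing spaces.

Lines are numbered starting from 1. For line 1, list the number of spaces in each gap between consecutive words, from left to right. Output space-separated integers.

Line 1: ['emerald', 'a', 'early', 'book'] (min_width=20, slack=1)
Line 2: ['at', 'young', 'content', 'word'] (min_width=21, slack=0)
Line 3: ['was', 'how', 'laser', 'is', 'the'] (min_width=20, slack=1)
Line 4: ['in', 'architect'] (min_width=12, slack=9)

Answer: 2 1 1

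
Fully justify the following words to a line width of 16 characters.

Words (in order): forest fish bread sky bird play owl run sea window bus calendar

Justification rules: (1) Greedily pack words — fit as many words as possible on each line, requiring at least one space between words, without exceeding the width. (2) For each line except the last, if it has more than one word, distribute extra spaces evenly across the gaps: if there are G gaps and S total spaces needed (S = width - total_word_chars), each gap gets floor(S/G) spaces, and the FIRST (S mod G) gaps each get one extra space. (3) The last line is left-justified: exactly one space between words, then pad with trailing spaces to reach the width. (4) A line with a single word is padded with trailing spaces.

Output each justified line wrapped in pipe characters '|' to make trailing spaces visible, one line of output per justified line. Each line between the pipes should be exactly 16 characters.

Line 1: ['forest', 'fish'] (min_width=11, slack=5)
Line 2: ['bread', 'sky', 'bird'] (min_width=14, slack=2)
Line 3: ['play', 'owl', 'run', 'sea'] (min_width=16, slack=0)
Line 4: ['window', 'bus'] (min_width=10, slack=6)
Line 5: ['calendar'] (min_width=8, slack=8)

Answer: |forest      fish|
|bread  sky  bird|
|play owl run sea|
|window       bus|
|calendar        |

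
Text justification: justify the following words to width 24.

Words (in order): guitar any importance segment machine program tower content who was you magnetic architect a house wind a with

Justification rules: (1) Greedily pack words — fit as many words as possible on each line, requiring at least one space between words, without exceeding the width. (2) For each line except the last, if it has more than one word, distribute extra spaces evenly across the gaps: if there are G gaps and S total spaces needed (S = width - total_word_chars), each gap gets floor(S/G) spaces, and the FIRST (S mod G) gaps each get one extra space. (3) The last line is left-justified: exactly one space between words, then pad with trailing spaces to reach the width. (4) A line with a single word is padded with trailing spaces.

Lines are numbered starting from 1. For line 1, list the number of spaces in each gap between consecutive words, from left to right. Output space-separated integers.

Answer: 3 2

Derivation:
Line 1: ['guitar', 'any', 'importance'] (min_width=21, slack=3)
Line 2: ['segment', 'machine', 'program'] (min_width=23, slack=1)
Line 3: ['tower', 'content', 'who', 'was'] (min_width=21, slack=3)
Line 4: ['you', 'magnetic', 'architect', 'a'] (min_width=24, slack=0)
Line 5: ['house', 'wind', 'a', 'with'] (min_width=17, slack=7)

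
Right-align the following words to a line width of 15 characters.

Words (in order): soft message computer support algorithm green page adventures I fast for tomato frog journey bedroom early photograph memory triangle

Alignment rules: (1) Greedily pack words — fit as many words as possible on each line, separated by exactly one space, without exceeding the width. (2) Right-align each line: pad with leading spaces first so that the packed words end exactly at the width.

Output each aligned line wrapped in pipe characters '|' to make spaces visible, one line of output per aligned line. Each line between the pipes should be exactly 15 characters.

Answer: |   soft message|
|       computer|
|        support|
|algorithm green|
|page adventures|
|     I fast for|
|    tomato frog|
|journey bedroom|
|          early|
|     photograph|
|memory triangle|

Derivation:
Line 1: ['soft', 'message'] (min_width=12, slack=3)
Line 2: ['computer'] (min_width=8, slack=7)
Line 3: ['support'] (min_width=7, slack=8)
Line 4: ['algorithm', 'green'] (min_width=15, slack=0)
Line 5: ['page', 'adventures'] (min_width=15, slack=0)
Line 6: ['I', 'fast', 'for'] (min_width=10, slack=5)
Line 7: ['tomato', 'frog'] (min_width=11, slack=4)
Line 8: ['journey', 'bedroom'] (min_width=15, slack=0)
Line 9: ['early'] (min_width=5, slack=10)
Line 10: ['photograph'] (min_width=10, slack=5)
Line 11: ['memory', 'triangle'] (min_width=15, slack=0)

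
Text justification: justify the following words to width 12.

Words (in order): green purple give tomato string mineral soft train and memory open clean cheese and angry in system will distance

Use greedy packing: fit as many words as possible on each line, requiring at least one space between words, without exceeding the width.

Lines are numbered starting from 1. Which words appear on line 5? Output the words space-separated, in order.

Answer: train and

Derivation:
Line 1: ['green', 'purple'] (min_width=12, slack=0)
Line 2: ['give', 'tomato'] (min_width=11, slack=1)
Line 3: ['string'] (min_width=6, slack=6)
Line 4: ['mineral', 'soft'] (min_width=12, slack=0)
Line 5: ['train', 'and'] (min_width=9, slack=3)
Line 6: ['memory', 'open'] (min_width=11, slack=1)
Line 7: ['clean', 'cheese'] (min_width=12, slack=0)
Line 8: ['and', 'angry', 'in'] (min_width=12, slack=0)
Line 9: ['system', 'will'] (min_width=11, slack=1)
Line 10: ['distance'] (min_width=8, slack=4)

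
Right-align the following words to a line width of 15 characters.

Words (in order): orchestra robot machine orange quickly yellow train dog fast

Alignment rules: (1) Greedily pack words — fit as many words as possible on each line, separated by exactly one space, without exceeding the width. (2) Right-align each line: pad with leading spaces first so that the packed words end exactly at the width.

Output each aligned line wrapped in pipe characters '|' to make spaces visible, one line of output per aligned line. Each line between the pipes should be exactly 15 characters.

Answer: |orchestra robot|
| machine orange|
| quickly yellow|
| train dog fast|

Derivation:
Line 1: ['orchestra', 'robot'] (min_width=15, slack=0)
Line 2: ['machine', 'orange'] (min_width=14, slack=1)
Line 3: ['quickly', 'yellow'] (min_width=14, slack=1)
Line 4: ['train', 'dog', 'fast'] (min_width=14, slack=1)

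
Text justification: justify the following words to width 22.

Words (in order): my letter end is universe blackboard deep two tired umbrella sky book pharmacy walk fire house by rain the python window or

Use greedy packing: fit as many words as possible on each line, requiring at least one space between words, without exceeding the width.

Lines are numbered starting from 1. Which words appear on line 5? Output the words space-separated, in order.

Line 1: ['my', 'letter', 'end', 'is'] (min_width=16, slack=6)
Line 2: ['universe', 'blackboard'] (min_width=19, slack=3)
Line 3: ['deep', 'two', 'tired'] (min_width=14, slack=8)
Line 4: ['umbrella', 'sky', 'book'] (min_width=17, slack=5)
Line 5: ['pharmacy', 'walk', 'fire'] (min_width=18, slack=4)
Line 6: ['house', 'by', 'rain', 'the'] (min_width=17, slack=5)
Line 7: ['python', 'window', 'or'] (min_width=16, slack=6)

Answer: pharmacy walk fire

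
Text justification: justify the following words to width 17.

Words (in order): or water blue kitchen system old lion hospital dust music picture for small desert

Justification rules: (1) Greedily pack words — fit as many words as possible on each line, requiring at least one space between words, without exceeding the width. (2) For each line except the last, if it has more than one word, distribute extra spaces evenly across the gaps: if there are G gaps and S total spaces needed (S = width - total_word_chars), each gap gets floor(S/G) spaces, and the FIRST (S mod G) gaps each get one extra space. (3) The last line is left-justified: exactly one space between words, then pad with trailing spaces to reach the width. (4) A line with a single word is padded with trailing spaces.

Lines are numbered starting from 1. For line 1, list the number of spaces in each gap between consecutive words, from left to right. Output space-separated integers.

Line 1: ['or', 'water', 'blue'] (min_width=13, slack=4)
Line 2: ['kitchen', 'system'] (min_width=14, slack=3)
Line 3: ['old', 'lion', 'hospital'] (min_width=17, slack=0)
Line 4: ['dust', 'music'] (min_width=10, slack=7)
Line 5: ['picture', 'for', 'small'] (min_width=17, slack=0)
Line 6: ['desert'] (min_width=6, slack=11)

Answer: 3 3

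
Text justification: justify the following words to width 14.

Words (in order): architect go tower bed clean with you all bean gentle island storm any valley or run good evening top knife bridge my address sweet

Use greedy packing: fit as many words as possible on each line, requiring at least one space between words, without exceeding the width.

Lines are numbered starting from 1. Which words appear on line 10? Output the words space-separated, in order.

Answer: bridge my

Derivation:
Line 1: ['architect', 'go'] (min_width=12, slack=2)
Line 2: ['tower', 'bed'] (min_width=9, slack=5)
Line 3: ['clean', 'with', 'you'] (min_width=14, slack=0)
Line 4: ['all', 'bean'] (min_width=8, slack=6)
Line 5: ['gentle', 'island'] (min_width=13, slack=1)
Line 6: ['storm', 'any'] (min_width=9, slack=5)
Line 7: ['valley', 'or', 'run'] (min_width=13, slack=1)
Line 8: ['good', 'evening'] (min_width=12, slack=2)
Line 9: ['top', 'knife'] (min_width=9, slack=5)
Line 10: ['bridge', 'my'] (min_width=9, slack=5)
Line 11: ['address', 'sweet'] (min_width=13, slack=1)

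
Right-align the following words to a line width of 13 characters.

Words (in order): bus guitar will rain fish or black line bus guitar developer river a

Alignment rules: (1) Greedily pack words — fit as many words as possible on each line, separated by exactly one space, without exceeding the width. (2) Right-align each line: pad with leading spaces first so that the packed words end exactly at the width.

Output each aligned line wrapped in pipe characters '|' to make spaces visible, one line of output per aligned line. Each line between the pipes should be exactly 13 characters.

Answer: |   bus guitar|
|    will rain|
|fish or black|
|     line bus|
|       guitar|
|    developer|
|      river a|

Derivation:
Line 1: ['bus', 'guitar'] (min_width=10, slack=3)
Line 2: ['will', 'rain'] (min_width=9, slack=4)
Line 3: ['fish', 'or', 'black'] (min_width=13, slack=0)
Line 4: ['line', 'bus'] (min_width=8, slack=5)
Line 5: ['guitar'] (min_width=6, slack=7)
Line 6: ['developer'] (min_width=9, slack=4)
Line 7: ['river', 'a'] (min_width=7, slack=6)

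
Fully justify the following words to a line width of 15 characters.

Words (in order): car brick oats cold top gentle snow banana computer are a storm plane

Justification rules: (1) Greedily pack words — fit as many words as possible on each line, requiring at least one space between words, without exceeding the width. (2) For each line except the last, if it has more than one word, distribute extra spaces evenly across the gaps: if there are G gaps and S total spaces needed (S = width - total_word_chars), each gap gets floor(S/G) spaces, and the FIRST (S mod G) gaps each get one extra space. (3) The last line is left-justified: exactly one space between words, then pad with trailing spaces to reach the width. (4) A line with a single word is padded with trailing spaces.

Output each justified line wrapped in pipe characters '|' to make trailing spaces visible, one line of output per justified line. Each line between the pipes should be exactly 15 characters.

Answer: |car  brick oats|
|cold top gentle|
|snow     banana|
|computer  are a|
|storm plane    |

Derivation:
Line 1: ['car', 'brick', 'oats'] (min_width=14, slack=1)
Line 2: ['cold', 'top', 'gentle'] (min_width=15, slack=0)
Line 3: ['snow', 'banana'] (min_width=11, slack=4)
Line 4: ['computer', 'are', 'a'] (min_width=14, slack=1)
Line 5: ['storm', 'plane'] (min_width=11, slack=4)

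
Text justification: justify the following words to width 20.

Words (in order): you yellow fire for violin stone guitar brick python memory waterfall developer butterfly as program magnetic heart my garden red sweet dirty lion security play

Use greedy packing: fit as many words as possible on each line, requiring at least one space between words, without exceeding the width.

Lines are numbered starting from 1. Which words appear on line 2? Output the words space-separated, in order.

Answer: violin stone guitar

Derivation:
Line 1: ['you', 'yellow', 'fire', 'for'] (min_width=19, slack=1)
Line 2: ['violin', 'stone', 'guitar'] (min_width=19, slack=1)
Line 3: ['brick', 'python', 'memory'] (min_width=19, slack=1)
Line 4: ['waterfall', 'developer'] (min_width=19, slack=1)
Line 5: ['butterfly', 'as', 'program'] (min_width=20, slack=0)
Line 6: ['magnetic', 'heart', 'my'] (min_width=17, slack=3)
Line 7: ['garden', 'red', 'sweet'] (min_width=16, slack=4)
Line 8: ['dirty', 'lion', 'security'] (min_width=19, slack=1)
Line 9: ['play'] (min_width=4, slack=16)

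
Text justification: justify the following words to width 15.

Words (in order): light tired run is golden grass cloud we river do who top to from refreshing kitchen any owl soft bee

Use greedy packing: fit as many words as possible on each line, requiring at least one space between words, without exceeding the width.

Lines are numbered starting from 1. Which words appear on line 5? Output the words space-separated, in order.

Line 1: ['light', 'tired', 'run'] (min_width=15, slack=0)
Line 2: ['is', 'golden', 'grass'] (min_width=15, slack=0)
Line 3: ['cloud', 'we', 'river'] (min_width=14, slack=1)
Line 4: ['do', 'who', 'top', 'to'] (min_width=13, slack=2)
Line 5: ['from', 'refreshing'] (min_width=15, slack=0)
Line 6: ['kitchen', 'any', 'owl'] (min_width=15, slack=0)
Line 7: ['soft', 'bee'] (min_width=8, slack=7)

Answer: from refreshing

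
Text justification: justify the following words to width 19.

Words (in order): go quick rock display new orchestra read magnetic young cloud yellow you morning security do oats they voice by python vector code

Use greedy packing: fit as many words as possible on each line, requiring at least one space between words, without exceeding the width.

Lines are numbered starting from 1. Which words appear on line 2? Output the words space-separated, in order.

Answer: display new

Derivation:
Line 1: ['go', 'quick', 'rock'] (min_width=13, slack=6)
Line 2: ['display', 'new'] (min_width=11, slack=8)
Line 3: ['orchestra', 'read'] (min_width=14, slack=5)
Line 4: ['magnetic', 'young'] (min_width=14, slack=5)
Line 5: ['cloud', 'yellow', 'you'] (min_width=16, slack=3)
Line 6: ['morning', 'security', 'do'] (min_width=19, slack=0)
Line 7: ['oats', 'they', 'voice', 'by'] (min_width=18, slack=1)
Line 8: ['python', 'vector', 'code'] (min_width=18, slack=1)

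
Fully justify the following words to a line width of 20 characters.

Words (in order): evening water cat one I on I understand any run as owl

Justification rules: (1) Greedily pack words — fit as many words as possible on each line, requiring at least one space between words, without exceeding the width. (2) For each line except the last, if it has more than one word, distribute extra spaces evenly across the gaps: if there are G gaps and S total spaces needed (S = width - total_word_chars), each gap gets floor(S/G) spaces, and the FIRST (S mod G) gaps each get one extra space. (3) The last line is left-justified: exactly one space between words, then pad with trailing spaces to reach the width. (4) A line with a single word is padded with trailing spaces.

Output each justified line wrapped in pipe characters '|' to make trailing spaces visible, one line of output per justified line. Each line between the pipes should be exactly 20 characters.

Line 1: ['evening', 'water', 'cat'] (min_width=17, slack=3)
Line 2: ['one', 'I', 'on', 'I'] (min_width=10, slack=10)
Line 3: ['understand', 'any', 'run'] (min_width=18, slack=2)
Line 4: ['as', 'owl'] (min_width=6, slack=14)

Answer: |evening   water  cat|
|one     I    on    I|
|understand  any  run|
|as owl              |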